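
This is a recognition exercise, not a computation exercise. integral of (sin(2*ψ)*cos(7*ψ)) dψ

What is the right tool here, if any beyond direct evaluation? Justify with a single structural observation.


Best approach: a trigonometric identity — cross-frequency products like sin(2*ψ)*cos(7*ψ) are the textbook product-to-sum case — the identity converts them to directly integrable sinusoids.


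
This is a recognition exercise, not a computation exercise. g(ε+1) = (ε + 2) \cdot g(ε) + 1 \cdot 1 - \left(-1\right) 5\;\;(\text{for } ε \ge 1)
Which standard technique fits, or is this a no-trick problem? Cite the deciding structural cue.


Method: a summation factor — because the multiplier ε + 2 is index-dependent, divide through by its running product and sum the resulting differences.


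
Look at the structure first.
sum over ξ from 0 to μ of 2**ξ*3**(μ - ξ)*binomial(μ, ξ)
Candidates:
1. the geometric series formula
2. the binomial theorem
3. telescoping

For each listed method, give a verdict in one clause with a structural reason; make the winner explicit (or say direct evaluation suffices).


Technique: the binomial theorem — the binomial coefficients weight matched powers of 2 and 3, which is exactly the expansion of a binomial power.
- the geometric series formula: there is no constant term-to-term ratio.
- the binomial theorem — yes — fits the structure here.
- telescoping: computed from the summand as displayed, the partial sums build up without the pairwise collapse telescoping exploits.


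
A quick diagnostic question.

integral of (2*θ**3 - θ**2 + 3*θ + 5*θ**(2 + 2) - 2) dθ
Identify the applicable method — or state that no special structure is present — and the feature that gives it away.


Technique: no special technique — nothing composite, nothing rational, nothing trigonometric — each constant-multiple power of θ integrates by the power rule alone.


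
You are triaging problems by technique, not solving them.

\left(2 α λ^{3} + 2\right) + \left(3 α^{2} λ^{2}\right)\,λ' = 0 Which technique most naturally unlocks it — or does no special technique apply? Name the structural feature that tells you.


Verdict: the exact-equation method — 2 α λ^{3} + 2 and 3 α^{2} λ^{2} pass the exactness check on the nose, so no integrating factor in α or λ is needed at all.


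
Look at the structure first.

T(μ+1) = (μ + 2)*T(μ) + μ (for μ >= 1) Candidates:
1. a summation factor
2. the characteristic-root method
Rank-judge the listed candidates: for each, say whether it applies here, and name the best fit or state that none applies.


Technique: a summation factor — with the index-dependent coefficient μ + 2, dividing by the cumulative product turns the left side into a pure difference.
- a summation factor: yes — fits the structure here.
- the characteristic-root method — the coefficients vary with the index, breaking the constant-coefficient structure the method needs.


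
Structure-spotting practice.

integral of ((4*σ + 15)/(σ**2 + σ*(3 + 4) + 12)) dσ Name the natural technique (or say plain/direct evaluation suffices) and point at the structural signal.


Verdict: partial fractions — a proper rational integrand over the factorable (σ**2 + σ*(3 + 4) + 12): partial fractions reduce it to elementary pieces.


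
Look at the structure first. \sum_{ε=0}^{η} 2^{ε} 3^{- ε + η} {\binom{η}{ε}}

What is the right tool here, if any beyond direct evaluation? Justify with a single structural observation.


Diagnosis: the binomial theorem — the summand is term ε of a binomial expansion in 2 and 3; the whole sum is a single power.


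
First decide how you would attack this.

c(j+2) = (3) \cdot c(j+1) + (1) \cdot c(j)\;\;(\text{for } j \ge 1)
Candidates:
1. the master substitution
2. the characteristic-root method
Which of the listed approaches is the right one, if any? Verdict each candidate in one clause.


Best approach: the characteristic-root method — linear, homogeneous, constant coefficients: solutions of the form r^j exist — find the roots of the characteristic polynomial.
- the master substitution — the recursive argument is a shift of the index, not a fixed fraction of it.
- the characteristic-root method: a fit — the right tool for this form.


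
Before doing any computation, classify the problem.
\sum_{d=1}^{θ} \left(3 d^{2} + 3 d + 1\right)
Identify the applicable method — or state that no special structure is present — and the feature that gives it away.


Method: no special technique — recognize the absence of structure: constant-multiple powers of d summed plainly, no special method required.


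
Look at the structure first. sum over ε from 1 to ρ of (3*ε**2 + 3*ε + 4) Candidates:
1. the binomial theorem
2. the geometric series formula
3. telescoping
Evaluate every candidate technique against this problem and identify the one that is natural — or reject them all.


Technique: no special technique — the sum is polynomial through and through; closed forms for each power of ε finish it directly.
- the binomial theorem — no binomial coefficients pair up with complementary powers here.
- the geometric series formula — the ratio of consecutive terms depends on the index.
- telescoping: as presented, consecutive terms share no shifted copy to cancel against — no rewrite is on display to change that.


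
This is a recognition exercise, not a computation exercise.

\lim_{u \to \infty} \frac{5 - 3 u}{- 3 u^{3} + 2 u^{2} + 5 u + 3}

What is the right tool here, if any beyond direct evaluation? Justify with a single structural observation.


Technique: dominant-term comparison — at large u only the top-degree terms survive; compare the leading terms and the limit falls out. Differentiating the expression as a single quotient would eventually settle it as well; matching dominant growth settles it immediately.


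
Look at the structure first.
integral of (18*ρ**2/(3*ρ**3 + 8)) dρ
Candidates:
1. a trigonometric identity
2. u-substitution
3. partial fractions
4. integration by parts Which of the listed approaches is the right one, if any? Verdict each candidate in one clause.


Verdict: u-substitution — differentiating the inner expression 3*ρ**3 + 8 produces the factor 18*ρ**2 up to a constant multiple, so substituting u = 3*ρ**3 + 8 reduces everything to a one-variable integral in u.
- a trigonometric identity — no sine or cosine appears, so there is nothing for a trigonometric identity to act on.
- u-substitution: a fit — the right tool for this form.
- partial fractions: the denominator is irreducible over the rationals — no rational-coefficient split into simpler fractions exists.
- integration by parts — there is no nonconstant-polynomial-times-kernel split with an exp, sine, cosine (degree-1 argument), or logarithm partner.


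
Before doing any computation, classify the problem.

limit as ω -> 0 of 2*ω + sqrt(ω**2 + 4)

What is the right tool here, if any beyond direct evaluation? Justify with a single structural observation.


Verdict: no special technique — no denominator vanishes and nothing blows up at 0: direct substitution is the whole computation.


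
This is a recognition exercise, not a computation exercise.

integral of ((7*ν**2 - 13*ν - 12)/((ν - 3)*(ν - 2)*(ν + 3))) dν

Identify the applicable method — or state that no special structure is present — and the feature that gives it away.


Technique: partial fractions — the bottom factors while the top stays lower-degree — split into simple fractions and integrate piece by piece.


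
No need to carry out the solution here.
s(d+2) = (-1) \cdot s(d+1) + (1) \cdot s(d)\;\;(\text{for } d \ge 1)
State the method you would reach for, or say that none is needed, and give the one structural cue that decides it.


Best approach: the characteristic-root method — fixed numeric weights on consecutive terms and no forcing term added: the root method in its home territory.


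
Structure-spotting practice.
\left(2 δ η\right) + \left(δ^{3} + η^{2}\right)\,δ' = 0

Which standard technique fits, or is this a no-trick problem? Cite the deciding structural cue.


Verdict: the exact-equation method — equality of cross partials is the green light — assemble the potential function term by term.


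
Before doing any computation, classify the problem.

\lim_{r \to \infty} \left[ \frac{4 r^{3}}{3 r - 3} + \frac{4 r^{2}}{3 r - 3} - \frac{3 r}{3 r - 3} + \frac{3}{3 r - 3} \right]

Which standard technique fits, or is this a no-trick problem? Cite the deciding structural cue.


Diagnosis: dominant-term comparison — as r grows, only the highest-degree terms matter — compare leading terms and read the limit off. Differentiating the expression as a single quotient would eventually settle it as well; matching dominant growth settles it immediately.


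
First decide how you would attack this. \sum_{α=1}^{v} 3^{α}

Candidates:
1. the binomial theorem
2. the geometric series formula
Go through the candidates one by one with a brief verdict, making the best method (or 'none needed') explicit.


Verdict: the geometric series formula — the ratio of consecutive terms is the constant 3, independent of the index — a geometric sum.
- the binomial theorem — no binomial coefficients pair with matched powers.
- the geometric series formula: yes, a natural case for it.


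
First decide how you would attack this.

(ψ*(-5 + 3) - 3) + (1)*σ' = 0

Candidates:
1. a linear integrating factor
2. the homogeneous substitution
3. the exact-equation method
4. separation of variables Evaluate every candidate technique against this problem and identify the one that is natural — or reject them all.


Technique: no special technique — solved for the derivative, σ never appears on the right — this is a direct integration in ψ, not a differential-equations problem at heart.
- a linear integrating factor — the linear template holds only trivially here (the unknown is absent, so the coefficient is zero) — the method is not the natural label.
- the homogeneous substitution — the ratio of the variables does not determine the slope.
- the exact-equation method: with the unknown absent from both coefficients, the cross-partial test holds emptily — nothing for the exact method to work on.
- separation of variables — with no unknown in the slope, separating variables is a formality — the equation integrates directly.


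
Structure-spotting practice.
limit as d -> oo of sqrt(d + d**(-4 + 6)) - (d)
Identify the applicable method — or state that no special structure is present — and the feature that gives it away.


Diagnosis: conjugate multiplication — an infinity-minus-infinity difference with a surviving radical — multiply by the conjugate to cancel the divergence.


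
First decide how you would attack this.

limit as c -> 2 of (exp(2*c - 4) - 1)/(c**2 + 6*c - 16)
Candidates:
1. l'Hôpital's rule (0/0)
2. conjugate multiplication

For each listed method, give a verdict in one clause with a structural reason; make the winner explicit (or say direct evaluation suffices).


Method: l'Hôpital's rule (0/0) — both numerator and denominator vanish at 2: the genuine 0/0 indeterminate that l'Hôpital exists for. One could equally expand both pieces locally and compare leading terms; the rule does that in one stroke.
- l'Hôpital's rule (0/0) — yes — fits the structure here.
- conjugate multiplication: there is no infinity-minus-infinity radical difference to rationalize.


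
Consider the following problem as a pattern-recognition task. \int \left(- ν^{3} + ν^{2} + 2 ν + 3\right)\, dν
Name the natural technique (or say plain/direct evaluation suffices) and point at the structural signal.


Verdict: no special technique — scan for structure and find none: constant multiples of powers of ν, integrate directly.


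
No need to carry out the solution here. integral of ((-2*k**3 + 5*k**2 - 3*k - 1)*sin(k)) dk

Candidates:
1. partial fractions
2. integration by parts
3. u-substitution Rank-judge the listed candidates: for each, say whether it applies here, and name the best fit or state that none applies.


Best approach: integration by parts — -2*k**3 + 5*k**2 - 3*k - 1 dies after finitely many derivatives while sin(k) cycles under integration — the tabular/parts setup.
- partial fractions — there is no rational-function structure to decompose.
- integration by parts — applicable, and directly so.
- u-substitution: no subexpression of the integrand pairs with its own derivative as a factor — individual terms may offer their own substitutions, but any change of variable covering the whole integral would have to be constructed from outside the expression.


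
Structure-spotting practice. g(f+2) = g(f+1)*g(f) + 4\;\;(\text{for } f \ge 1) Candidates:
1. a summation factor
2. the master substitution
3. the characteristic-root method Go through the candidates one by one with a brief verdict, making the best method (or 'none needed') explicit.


Diagnosis: no special technique — the unknown sequence enters the update nonlinearly, so no linear method fits the recurrence as written — direct iteration remains.
- a summation factor — the recursion is nonlinear — outside the first-order linear family a summation factor addresses.
- the master substitution: the recursive argument is a shift of the index, not a fixed fraction of it.
- the characteristic-root method — the recursion is nonlinear in the sequence values, so no linear-modes ansatz applies.


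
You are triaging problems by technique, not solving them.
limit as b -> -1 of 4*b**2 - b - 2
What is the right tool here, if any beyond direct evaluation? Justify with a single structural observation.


Best approach: no special technique — no zero denominators, no indeterminate clash at -1 — substitute and read off the value.


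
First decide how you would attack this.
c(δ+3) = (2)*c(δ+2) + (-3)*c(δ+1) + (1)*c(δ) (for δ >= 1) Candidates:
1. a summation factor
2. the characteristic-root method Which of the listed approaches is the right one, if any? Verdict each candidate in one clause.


Verdict: the characteristic-root method — linear, homogeneous, constant coefficients: solutions of the form r^δ exist — find the roots of the characteristic polynomial.
- a summation factor — the recurrence reaches back more than one step, outside the first-order family a summation factor normalizes.
- the characteristic-root method — applies; the problem has the shape this method handles.


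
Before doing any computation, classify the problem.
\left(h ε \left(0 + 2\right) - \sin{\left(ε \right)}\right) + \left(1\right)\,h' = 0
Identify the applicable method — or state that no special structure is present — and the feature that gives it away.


Method: a linear integrating factor — the unknown enters only to the first power against a nonzero forcing term — the integrating-factor template applies directly.


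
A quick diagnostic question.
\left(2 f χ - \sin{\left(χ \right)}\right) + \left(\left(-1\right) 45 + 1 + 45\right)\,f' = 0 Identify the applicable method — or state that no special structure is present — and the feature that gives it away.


Best approach: a linear integrating factor — the unknown enters only to the first power against a nonzero forcing term — the integrating-factor template applies directly.


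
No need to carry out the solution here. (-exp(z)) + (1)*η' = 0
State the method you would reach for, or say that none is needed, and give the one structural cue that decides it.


Best approach: no special technique — solved for the derivative, no η appears — this is antidifferentiation in z wearing ODE clothing.


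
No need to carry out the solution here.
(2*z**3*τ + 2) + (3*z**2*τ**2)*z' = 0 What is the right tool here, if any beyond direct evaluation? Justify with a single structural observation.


Technique: the exact-equation method — 2*z**3*τ + 2 and 3*z**2*τ**2 pass the exactness check on the nose, so no integrating factor in τ or z is needed at all.


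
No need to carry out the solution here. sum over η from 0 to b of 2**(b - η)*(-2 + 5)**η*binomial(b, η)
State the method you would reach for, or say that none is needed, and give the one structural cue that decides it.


Best approach: the binomial theorem — binomial coefficients against complementary powers of (-2 + 5) and 2: recognize the binomial expansion and resum.


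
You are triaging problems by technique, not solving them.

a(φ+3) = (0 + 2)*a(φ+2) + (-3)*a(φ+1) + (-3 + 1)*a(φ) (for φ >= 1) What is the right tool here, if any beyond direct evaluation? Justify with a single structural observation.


Verdict: the characteristic-root method — fixed numeric weights on consecutive terms and no forcing term added: the root method in its home territory.


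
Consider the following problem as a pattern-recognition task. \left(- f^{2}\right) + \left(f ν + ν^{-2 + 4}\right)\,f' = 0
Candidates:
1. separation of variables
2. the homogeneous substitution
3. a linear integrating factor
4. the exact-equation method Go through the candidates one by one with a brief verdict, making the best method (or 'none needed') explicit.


Technique: the homogeneous substitution — scaling ν and f together leaves the slope fixed — it depends only on f/ν, so substitute the ratio. A Bernoulli-style rewrite — possibly after exchanging which variable is treated as dependent — would work as well; the homogeneous substitution is the more immediate reading here.
- separation of variables: no division isolates the independent variable from the unknown.
- the homogeneous substitution — applicable, and directly so.
- a linear integrating factor — the unknown enters nonlinearly (through a power, a denominator, or a transcendental function), which the linear integrating-factor recipe cannot absorb as-is — any repair would come from a preliminary substitution, not the factor.
- the exact-equation method: the cross partial derivatives disagree, so no single potential exists.


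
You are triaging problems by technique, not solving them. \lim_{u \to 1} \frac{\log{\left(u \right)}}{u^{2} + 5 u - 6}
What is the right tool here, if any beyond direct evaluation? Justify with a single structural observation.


Method: l'Hôpital's rule (0/0) — the 0/0 form at 1 is the signature situation for l'Hôpital's rule. One could equally expand both pieces locally and compare leading terms; the rule does that in one stroke.


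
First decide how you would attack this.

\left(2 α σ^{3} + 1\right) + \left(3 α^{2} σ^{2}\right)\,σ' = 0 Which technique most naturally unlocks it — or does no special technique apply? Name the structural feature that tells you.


Method: the exact-equation method — 2 α σ^{3} + 1 and 3 α^{2} σ^{2} pass the exactness check on the nose, so no integrating factor in α or σ is needed at all.


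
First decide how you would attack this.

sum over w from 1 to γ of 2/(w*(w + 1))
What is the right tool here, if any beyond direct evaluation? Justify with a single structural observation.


Technique: telescoping — one partial-fraction pass turns 2/(w*(w + 1)) into a shifted difference, and shifted differences telescope.


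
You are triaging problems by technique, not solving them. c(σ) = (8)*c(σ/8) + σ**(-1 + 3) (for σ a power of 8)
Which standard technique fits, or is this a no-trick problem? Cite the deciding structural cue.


Best approach: the master substitution — treat m = log base 8 of σ as the new clock: one recursion step advances m by one while σ scales by 8.


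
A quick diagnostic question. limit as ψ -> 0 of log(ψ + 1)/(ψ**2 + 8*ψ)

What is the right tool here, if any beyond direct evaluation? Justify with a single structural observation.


Best approach: l'Hôpital's rule (0/0) — numerator and denominator both vanish at 0 — a genuine 0/0 form, which is exactly when l'Hôpital applies. One could equally expand both pieces locally and compare leading terms; the rule does that in one stroke.


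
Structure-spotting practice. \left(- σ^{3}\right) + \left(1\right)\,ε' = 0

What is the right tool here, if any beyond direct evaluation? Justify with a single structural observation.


Verdict: no special technique — solved for the derivative, ε never appears on the right — this is a direct integration in σ, not a differential-equations problem at heart.


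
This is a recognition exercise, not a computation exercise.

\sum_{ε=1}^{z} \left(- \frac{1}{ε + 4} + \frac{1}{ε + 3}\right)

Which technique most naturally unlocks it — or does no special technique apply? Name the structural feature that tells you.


Diagnosis: telescoping — the generic term is a one-step difference of \frac{1}{ε + 3}, so partial sums shortcut to endpoint evaluation.


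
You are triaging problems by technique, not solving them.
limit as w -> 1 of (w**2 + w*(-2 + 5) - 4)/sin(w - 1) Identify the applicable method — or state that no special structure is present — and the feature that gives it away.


Technique: l'Hôpital's rule (0/0) — plug in 1: top and bottom both hit zero, so differentiate each and retry. The standard small-argument limits would also carry it; the rule is the systematic route.


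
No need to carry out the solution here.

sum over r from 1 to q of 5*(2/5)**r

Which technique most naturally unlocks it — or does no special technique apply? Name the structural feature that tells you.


Method: the geometric series formula — check a ratio of consecutive terms: it is 2/5, independent of the index, so the geometric formula closes the sum.


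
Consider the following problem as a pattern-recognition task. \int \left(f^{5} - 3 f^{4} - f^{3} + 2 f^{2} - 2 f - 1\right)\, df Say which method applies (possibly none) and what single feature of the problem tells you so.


Technique: no special technique — scan for structure and find none: constant multiples of powers of f, integrate directly.


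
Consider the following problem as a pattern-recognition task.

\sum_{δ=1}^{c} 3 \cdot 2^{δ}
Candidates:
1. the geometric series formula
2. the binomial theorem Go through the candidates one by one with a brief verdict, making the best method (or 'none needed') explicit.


Diagnosis: the geometric series formula — consecutive terms stand in a fixed index-free ratio — the geometric sum formula closes it.
- the geometric series formula: applies; the problem has the shape this method handles.
- the binomial theorem — no binomial coefficients pair up with complementary powers here.


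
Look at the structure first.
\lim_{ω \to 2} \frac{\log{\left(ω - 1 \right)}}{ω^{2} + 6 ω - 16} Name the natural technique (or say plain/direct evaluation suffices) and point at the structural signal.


Technique: l'Hôpital's rule (0/0) — the 0/0 form at 2 is the signature situation for l'Hôpital's rule. Expanding numerator and denominator to first order gives the same value — the rule automates exactly that.


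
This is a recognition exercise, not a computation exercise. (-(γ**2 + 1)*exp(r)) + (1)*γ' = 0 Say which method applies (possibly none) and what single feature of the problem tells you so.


Method: separation of variables — the slope splits multiplicatively: exp(r) carrying all r-dependence times γ**2 + 1 carrying all γ-dependence — separate and integrate.


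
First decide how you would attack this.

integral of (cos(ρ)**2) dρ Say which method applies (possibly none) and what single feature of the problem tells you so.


Method: a trigonometric identity — the even exponent on cos(ρ)**2 signals one move: rewrite via cos of the doubled angle.


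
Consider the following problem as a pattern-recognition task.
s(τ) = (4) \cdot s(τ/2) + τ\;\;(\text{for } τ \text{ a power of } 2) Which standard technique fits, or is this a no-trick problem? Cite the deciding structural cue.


Verdict: the master substitution — the argument contracts 2-fold per step: reindex τ exponentially and solve the linear recurrence in the new index.


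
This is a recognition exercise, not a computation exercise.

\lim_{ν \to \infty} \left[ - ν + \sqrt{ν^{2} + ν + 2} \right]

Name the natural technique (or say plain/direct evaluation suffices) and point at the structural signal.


Best approach: conjugate multiplication — two divergent pieces with a minus sign between them and a radical in the mix: rationalize \sqrt{ν^{2} + ν + 2} - ν before any limit law applies.


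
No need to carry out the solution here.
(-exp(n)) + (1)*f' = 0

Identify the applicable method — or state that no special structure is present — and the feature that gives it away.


Verdict: no special technique — the slope is a function of n alone, so integrate both sides directly.


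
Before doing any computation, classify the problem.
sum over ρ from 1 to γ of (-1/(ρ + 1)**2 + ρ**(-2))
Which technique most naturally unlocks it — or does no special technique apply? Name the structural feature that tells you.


Diagnosis: telescoping — each term adds ρ**(-2) and subtracts the same expression advanced one index; that subtracted piece cancels against the next term's added copy — only the boundary terms survive.


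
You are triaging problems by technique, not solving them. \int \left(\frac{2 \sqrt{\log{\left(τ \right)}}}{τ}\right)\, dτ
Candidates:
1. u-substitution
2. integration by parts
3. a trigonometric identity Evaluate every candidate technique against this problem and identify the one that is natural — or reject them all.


Best approach: u-substitution — the only nontrivial dependence routes through \log{\left(τ \right)}, whose derivative supplies the leftover factor up to a constant multiple — u = \log{\left(τ \right)} flattens it.
- u-substitution — yes, a natural case for it.
- integration by parts: the nonconstant-polynomial-times-standard-kernel pattern (an exp, sine, cosine, or logarithm partner) is absent.
- a trigonometric identity — no sine or cosine appears, so there is nothing for a trigonometric identity to act on.


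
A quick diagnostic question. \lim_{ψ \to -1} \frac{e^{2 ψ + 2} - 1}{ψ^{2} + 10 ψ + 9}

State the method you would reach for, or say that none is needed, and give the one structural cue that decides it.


Technique: l'Hôpital's rule (0/0) — substituting -1 gives 0 over 0; differentiate top and bottom once and re-evaluate. One could equally expand both pieces locally and compare leading terms; the rule does that in one stroke.


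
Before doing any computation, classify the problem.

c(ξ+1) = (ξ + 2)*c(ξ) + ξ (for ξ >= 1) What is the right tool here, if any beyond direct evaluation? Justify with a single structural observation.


Method: a summation factor — one-term recursion with variable weight ξ + 2 is solved by product normalization, not by root-finding.


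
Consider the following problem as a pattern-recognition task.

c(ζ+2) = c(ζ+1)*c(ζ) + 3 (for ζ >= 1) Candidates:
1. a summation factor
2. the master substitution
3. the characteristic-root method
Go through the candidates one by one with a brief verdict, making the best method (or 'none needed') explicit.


Diagnosis: no special technique — each new value is a nonlinear function of earlier ones — scaling arguments and superposition both fail.
- a summation factor: no summation factor applies — the rule is not linear in the sequence values.
- the master substitution: there is no divide-the-index recursive argument.
- the characteristic-root method — nonlinearity rules out exponential-mode superposition from the start.


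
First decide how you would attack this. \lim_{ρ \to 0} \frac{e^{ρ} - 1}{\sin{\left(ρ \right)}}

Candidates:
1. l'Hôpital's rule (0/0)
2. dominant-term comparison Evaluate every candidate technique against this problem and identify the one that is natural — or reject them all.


Verdict: l'Hôpital's rule (0/0) — plug in 0: top and bottom both hit zero, so differentiate each and retry. One could equally expand both pieces locally and compare leading terms; the rule does that in one stroke.
- l'Hôpital's rule (0/0): yes, a natural case for it.
- dominant-term comparison: this is not a rational comparison of growth rates at infinity.


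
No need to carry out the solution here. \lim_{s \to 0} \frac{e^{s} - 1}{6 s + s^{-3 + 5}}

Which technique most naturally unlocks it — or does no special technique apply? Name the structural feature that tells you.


Technique: l'Hôpital's rule (0/0) — plug in 0: top and bottom both hit zero, so differentiate each and retry. A first-order expansion at the point is an equally standard path; the rule packages it.


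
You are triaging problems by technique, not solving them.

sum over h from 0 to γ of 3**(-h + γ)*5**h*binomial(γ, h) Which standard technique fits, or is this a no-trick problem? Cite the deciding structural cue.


Verdict: the binomial theorem — terms weighting binomial(γ, h) against matched powers of 5 and 3 reassemble into (5 + 3)^γ by the binomial theorem.


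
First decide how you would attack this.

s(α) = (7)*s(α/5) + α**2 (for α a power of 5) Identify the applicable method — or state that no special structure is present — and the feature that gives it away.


Verdict: the master substitution — the argument α/5 divides the index by 5; the standard α = 5^m substitution converts it to a constant-shift recurrence.


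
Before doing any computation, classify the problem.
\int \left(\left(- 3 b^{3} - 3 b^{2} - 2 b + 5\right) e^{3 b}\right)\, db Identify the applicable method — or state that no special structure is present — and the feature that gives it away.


Best approach: integration by parts — a polynomial - 3 b^{3} - 3 b^{2} - 2 b + 5 against the kernel e^{3 b} is the signature bounded-ladder case for integration by parts.


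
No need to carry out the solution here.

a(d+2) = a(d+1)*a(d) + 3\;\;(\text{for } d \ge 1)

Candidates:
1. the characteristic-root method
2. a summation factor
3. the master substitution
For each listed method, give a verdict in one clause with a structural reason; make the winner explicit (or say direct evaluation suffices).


Technique: no special technique — no ansatz, no master substitution, no summation factor survives the nonlinearity here.
- the characteristic-root method: the recursion is nonlinear in the sequence values, so no linear-modes ansatz applies.
- a summation factor — the recursion is nonlinear — outside the first-order linear family a summation factor addresses.
- the master substitution — no fixed divisor shrinks the index between calls.


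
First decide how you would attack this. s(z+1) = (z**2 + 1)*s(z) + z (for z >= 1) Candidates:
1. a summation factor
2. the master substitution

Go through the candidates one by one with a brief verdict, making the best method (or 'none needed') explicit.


Best approach: a summation factor — first-order linear but the coefficient z**2 + 1 moves with the index — divide by the cumulative product and telescope.
- a summation factor — yes, a natural case for it.
- the master substitution — no fixed divisor shrinks the index between calls.


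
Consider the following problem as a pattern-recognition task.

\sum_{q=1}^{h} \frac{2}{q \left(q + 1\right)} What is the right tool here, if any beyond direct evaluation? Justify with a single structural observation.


Verdict: telescoping — the denominator's roots in \frac{2}{q \left(q + 1\right)} sit an integer apart: decomposition produces a self-cancelling chain.


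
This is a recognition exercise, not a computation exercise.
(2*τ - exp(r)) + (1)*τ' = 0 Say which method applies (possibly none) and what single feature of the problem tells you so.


Technique: a linear integrating factor — linear in the unknown with genuine forcing: multiply through by the exponential of the integrated coefficient and the left side closes into one derivative.


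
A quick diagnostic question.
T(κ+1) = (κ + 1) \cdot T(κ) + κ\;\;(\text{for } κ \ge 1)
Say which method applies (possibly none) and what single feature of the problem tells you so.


Technique: a summation factor — first-order, linear, moving coefficient κ + 1: the discrete analogue of an integrating factor handles it.


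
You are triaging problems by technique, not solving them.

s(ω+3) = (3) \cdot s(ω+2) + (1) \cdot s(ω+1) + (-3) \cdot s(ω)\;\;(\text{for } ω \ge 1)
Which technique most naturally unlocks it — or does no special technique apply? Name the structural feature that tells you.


Method: the characteristic-root method — try a geometric ansatz r^ω: constant coefficients turn the recurrence into one polynomial equation in r.


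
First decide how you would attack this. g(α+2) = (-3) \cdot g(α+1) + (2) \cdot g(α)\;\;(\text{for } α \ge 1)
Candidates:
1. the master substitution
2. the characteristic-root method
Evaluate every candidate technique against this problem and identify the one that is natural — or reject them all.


Diagnosis: the characteristic-root method — fixed numeric weights on consecutive terms and no forcing term added: the root method in its home territory.
- the master substitution — there is no divide-the-index recursive argument.
- the characteristic-root method: applies; the problem has the shape this method handles.


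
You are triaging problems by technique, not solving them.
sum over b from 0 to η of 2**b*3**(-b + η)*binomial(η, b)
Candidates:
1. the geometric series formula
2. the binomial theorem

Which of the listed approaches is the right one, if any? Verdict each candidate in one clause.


Method: the binomial theorem — binomial coefficients against complementary powers of 2 and 3: recognize the binomial expansion and resum.
- the geometric series formula: consecutive terms are not related by a fixed multiplier.
- the binomial theorem: applies; the problem has the shape this method handles.


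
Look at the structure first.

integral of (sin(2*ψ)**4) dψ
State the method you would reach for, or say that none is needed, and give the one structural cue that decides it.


Diagnosis: a trigonometric identity — apply power reduction to sin(2*ψ)**4; each application halves the trigonometric degree.


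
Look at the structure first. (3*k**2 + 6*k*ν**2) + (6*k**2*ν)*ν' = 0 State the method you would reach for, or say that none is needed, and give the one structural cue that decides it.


Verdict: the exact-equation method — checking ∂/∂ν of 3*k**2 + 6*k*ν**2 against ∂/∂k of 6*k**2*ν: they match — the equation is exact as it stands.


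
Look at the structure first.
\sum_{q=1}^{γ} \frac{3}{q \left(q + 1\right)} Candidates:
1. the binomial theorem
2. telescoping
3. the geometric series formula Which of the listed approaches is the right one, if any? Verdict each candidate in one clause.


Technique: telescoping — \frac{3}{q \left(q + 1\right)} hides a difference of shifted reciprocals — decompose it and the middle of the sum vanishes.
- the binomial theorem: no binomial coefficients pair up with complementary powers here.
- telescoping: applicable, and directly so.
- the geometric series formula — dividing successive terms gives an index-dependent quantity, not a constant.


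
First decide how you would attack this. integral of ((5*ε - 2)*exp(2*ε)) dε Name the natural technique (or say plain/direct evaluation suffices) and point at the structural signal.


Verdict: integration by parts — 5*ε - 2 dies after finitely many derivatives while exp(2*ε) cycles under integration — the tabular/parts setup.


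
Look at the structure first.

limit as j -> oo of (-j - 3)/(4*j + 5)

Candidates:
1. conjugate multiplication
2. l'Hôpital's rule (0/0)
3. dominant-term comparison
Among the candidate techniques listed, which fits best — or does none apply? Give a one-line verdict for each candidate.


Best approach: dominant-term comparison — growth-rate triage: the leading powers of j decide the limit, everything else is noise.
- conjugate multiplication — there are no radicals in tension whose conjugate would simplify matters.
- l'Hôpital's rule (0/0): no 0/0 form appears: written as one quotient, top and bottom both grow without bound, and the ratio is decided by their leading terms.
- dominant-term comparison — applies; the problem has the shape this method handles.


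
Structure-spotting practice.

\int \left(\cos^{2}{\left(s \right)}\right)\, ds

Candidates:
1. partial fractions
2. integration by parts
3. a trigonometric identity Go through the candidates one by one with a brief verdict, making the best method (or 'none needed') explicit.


Best approach: a trigonometric identity — \cos^{2}{\left(s \right)} carries an even exponent — trade it for double-angle cosines before integrating.
- partial fractions: the expression is not a ratio of polynomials that decomposes further.
- integration by parts — not the fit here: there is no polynomial factor to ladder down — parts can still close the trigonometric product by recursion, though the identity rewrite is the direct route.
- a trigonometric identity: yes, a natural case for it.


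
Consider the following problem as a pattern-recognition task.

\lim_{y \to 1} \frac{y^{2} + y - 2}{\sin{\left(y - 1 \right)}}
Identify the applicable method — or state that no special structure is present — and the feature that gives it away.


Verdict: l'Hôpital's rule (0/0) — substituting 1 gives 0 over 0; differentiate top and bottom once and re-evaluate. Expanding numerator and denominator to first order gives the same value — the rule automates exactly that.


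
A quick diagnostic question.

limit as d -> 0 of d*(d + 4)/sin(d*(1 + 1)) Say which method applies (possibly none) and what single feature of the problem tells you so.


Technique: l'Hôpital's rule (0/0) — the 0/0 form at 0 is the signature situation for l'Hôpital's rule. The standard small-argument limits would also carry it; the rule is the systematic route.


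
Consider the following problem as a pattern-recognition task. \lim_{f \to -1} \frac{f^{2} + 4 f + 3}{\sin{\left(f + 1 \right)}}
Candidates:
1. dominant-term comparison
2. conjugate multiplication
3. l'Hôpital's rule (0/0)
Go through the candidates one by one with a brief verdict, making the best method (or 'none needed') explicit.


Method: l'Hôpital's rule (0/0) — numerator and denominator both vanish at -1 — a genuine 0/0 form, which is exactly when l'Hôpital applies. The standard small-argument limits would also carry it; the rule is the systematic route.
- dominant-term comparison: this limit is not decided by comparing leading-term growth at infinity.
- conjugate multiplication — there are no radicals in tension whose conjugate would simplify matters.
- l'Hôpital's rule (0/0): applies; the problem has the shape this method handles.


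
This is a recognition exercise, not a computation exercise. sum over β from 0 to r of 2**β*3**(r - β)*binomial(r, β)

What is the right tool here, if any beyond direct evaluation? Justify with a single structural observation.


Method: the binomial theorem — binomial coefficients against complementary powers of 2 and 3: recognize the binomial expansion and resum.


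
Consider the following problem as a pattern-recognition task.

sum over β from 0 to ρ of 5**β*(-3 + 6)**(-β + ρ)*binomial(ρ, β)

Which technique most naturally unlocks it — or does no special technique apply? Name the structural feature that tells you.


Technique: the binomial theorem — terms weighting binomial(ρ, β) against matched powers of 5 and (-3 + 6) reassemble into (5 + (-3 + 6))^ρ by the binomial theorem.


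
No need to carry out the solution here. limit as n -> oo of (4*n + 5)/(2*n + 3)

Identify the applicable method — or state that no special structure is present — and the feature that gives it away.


Technique: dominant-term comparison — divide through by the highest power of n; every lower-order term dies and the dominant terms decide the limit. l'Hôpital's at-infinity variant applies to the expression viewed as a single quotient; the leading-term comparison is the direct route.
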